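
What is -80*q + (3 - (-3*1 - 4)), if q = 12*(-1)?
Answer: 970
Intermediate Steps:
q = -12
-80*q + (3 - (-3*1 - 4)) = -80*(-12) + (3 - (-3*1 - 4)) = 960 + (3 - (-3 - 4)) = 960 + (3 - 1*(-7)) = 960 + (3 + 7) = 960 + 10 = 970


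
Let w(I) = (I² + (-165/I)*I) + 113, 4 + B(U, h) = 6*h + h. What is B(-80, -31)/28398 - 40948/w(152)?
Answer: -32442661/18184186 ≈ -1.7841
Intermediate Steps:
B(U, h) = -4 + 7*h (B(U, h) = -4 + (6*h + h) = -4 + 7*h)
w(I) = -52 + I² (w(I) = (I² - 165) + 113 = (-165 + I²) + 113 = -52 + I²)
B(-80, -31)/28398 - 40948/w(152) = (-4 + 7*(-31))/28398 - 40948/(-52 + 152²) = (-4 - 217)*(1/28398) - 40948/(-52 + 23104) = -221*1/28398 - 40948/23052 = -221/28398 - 40948*1/23052 = -221/28398 - 10237/5763 = -32442661/18184186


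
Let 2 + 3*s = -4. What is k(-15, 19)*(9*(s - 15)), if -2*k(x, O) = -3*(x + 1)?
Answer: 3213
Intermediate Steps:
s = -2 (s = -2/3 + (1/3)*(-4) = -2/3 - 4/3 = -2)
k(x, O) = 3/2 + 3*x/2 (k(x, O) = -(-3)*(x + 1)/2 = -(-3)*(1 + x)/2 = -(-3 - 3*x)/2 = 3/2 + 3*x/2)
k(-15, 19)*(9*(s - 15)) = (3/2 + (3/2)*(-15))*(9*(-2 - 15)) = (3/2 - 45/2)*(9*(-17)) = -21*(-153) = 3213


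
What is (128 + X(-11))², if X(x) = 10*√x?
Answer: 15284 + 2560*I*√11 ≈ 15284.0 + 8490.6*I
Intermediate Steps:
(128 + X(-11))² = (128 + 10*√(-11))² = (128 + 10*(I*√11))² = (128 + 10*I*√11)²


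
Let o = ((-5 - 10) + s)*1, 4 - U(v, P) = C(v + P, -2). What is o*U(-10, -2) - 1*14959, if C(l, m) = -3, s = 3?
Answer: -15043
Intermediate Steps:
U(v, P) = 7 (U(v, P) = 4 - 1*(-3) = 4 + 3 = 7)
o = -12 (o = ((-5 - 10) + 3)*1 = (-15 + 3)*1 = -12*1 = -12)
o*U(-10, -2) - 1*14959 = -12*7 - 1*14959 = -84 - 14959 = -15043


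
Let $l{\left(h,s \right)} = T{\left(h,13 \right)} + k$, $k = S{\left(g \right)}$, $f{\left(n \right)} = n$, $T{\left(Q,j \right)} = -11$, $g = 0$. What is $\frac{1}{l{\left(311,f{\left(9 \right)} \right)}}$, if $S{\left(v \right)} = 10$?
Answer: $-1$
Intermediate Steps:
$k = 10$
$l{\left(h,s \right)} = -1$ ($l{\left(h,s \right)} = -11 + 10 = -1$)
$\frac{1}{l{\left(311,f{\left(9 \right)} \right)}} = \frac{1}{-1} = -1$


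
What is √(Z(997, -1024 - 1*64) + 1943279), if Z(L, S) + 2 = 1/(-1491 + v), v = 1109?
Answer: √283570752566/382 ≈ 1394.0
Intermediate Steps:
Z(L, S) = -765/382 (Z(L, S) = -2 + 1/(-1491 + 1109) = -2 + 1/(-382) = -2 - 1/382 = -765/382)
√(Z(997, -1024 - 1*64) + 1943279) = √(-765/382 + 1943279) = √(742331813/382) = √283570752566/382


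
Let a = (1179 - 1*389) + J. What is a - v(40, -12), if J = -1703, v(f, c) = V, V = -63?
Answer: -850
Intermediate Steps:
v(f, c) = -63
a = -913 (a = (1179 - 1*389) - 1703 = (1179 - 389) - 1703 = 790 - 1703 = -913)
a - v(40, -12) = -913 - 1*(-63) = -913 + 63 = -850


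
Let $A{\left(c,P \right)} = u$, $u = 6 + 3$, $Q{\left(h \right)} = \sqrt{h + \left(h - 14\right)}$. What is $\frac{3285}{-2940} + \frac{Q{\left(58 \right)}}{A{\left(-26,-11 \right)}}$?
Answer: $- \frac{219}{196} + \frac{\sqrt{102}}{9} \approx 0.0048203$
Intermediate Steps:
$Q{\left(h \right)} = \sqrt{-14 + 2 h}$ ($Q{\left(h \right)} = \sqrt{h + \left(-14 + h\right)} = \sqrt{-14 + 2 h}$)
$u = 9$
$A{\left(c,P \right)} = 9$
$\frac{3285}{-2940} + \frac{Q{\left(58 \right)}}{A{\left(-26,-11 \right)}} = \frac{3285}{-2940} + \frac{\sqrt{-14 + 2 \cdot 58}}{9} = 3285 \left(- \frac{1}{2940}\right) + \sqrt{-14 + 116} \cdot \frac{1}{9} = - \frac{219}{196} + \sqrt{102} \cdot \frac{1}{9} = - \frac{219}{196} + \frac{\sqrt{102}}{9}$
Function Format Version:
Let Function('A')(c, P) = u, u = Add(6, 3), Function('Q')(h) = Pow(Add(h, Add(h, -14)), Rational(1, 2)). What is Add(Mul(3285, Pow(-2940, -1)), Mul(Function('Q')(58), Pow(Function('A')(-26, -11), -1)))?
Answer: Add(Rational(-219, 196), Mul(Rational(1, 9), Pow(102, Rational(1, 2)))) ≈ 0.0048203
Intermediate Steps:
Function('Q')(h) = Pow(Add(-14, Mul(2, h)), Rational(1, 2)) (Function('Q')(h) = Pow(Add(h, Add(-14, h)), Rational(1, 2)) = Pow(Add(-14, Mul(2, h)), Rational(1, 2)))
u = 9
Function('A')(c, P) = 9
Add(Mul(3285, Pow(-2940, -1)), Mul(Function('Q')(58), Pow(Function('A')(-26, -11), -1))) = Add(Mul(3285, Pow(-2940, -1)), Mul(Pow(Add(-14, Mul(2, 58)), Rational(1, 2)), Pow(9, -1))) = Add(Mul(3285, Rational(-1, 2940)), Mul(Pow(Add(-14, 116), Rational(1, 2)), Rational(1, 9))) = Add(Rational(-219, 196), Mul(Pow(102, Rational(1, 2)), Rational(1, 9))) = Add(Rational(-219, 196), Mul(Rational(1, 9), Pow(102, Rational(1, 2))))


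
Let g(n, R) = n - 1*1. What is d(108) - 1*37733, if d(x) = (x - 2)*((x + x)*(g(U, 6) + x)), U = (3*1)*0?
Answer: 2412139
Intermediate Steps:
U = 0 (U = 3*0 = 0)
g(n, R) = -1 + n (g(n, R) = n - 1 = -1 + n)
d(x) = 2*x*(-1 + x)*(-2 + x) (d(x) = (x - 2)*((x + x)*((-1 + 0) + x)) = (-2 + x)*((2*x)*(-1 + x)) = (-2 + x)*(2*x*(-1 + x)) = 2*x*(-1 + x)*(-2 + x))
d(108) - 1*37733 = 2*108*(2 + 108² - 3*108) - 1*37733 = 2*108*(2 + 11664 - 324) - 37733 = 2*108*11342 - 37733 = 2449872 - 37733 = 2412139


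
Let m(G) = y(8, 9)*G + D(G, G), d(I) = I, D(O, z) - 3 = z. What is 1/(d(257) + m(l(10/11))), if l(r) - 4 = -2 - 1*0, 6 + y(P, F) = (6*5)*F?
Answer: 1/790 ≈ 0.0012658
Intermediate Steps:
y(P, F) = -6 + 30*F (y(P, F) = -6 + (6*5)*F = -6 + 30*F)
D(O, z) = 3 + z
l(r) = 2 (l(r) = 4 + (-2 - 1*0) = 4 + (-2 + 0) = 4 - 2 = 2)
m(G) = 3 + 265*G (m(G) = (-6 + 30*9)*G + (3 + G) = (-6 + 270)*G + (3 + G) = 264*G + (3 + G) = 3 + 265*G)
1/(d(257) + m(l(10/11))) = 1/(257 + (3 + 265*2)) = 1/(257 + (3 + 530)) = 1/(257 + 533) = 1/790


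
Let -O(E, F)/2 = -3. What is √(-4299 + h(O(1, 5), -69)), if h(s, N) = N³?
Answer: 14*I*√1698 ≈ 576.9*I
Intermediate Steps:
O(E, F) = 6 (O(E, F) = -2*(-3) = 6)
√(-4299 + h(O(1, 5), -69)) = √(-4299 + (-69)³) = √(-4299 - 328509) = √(-332808) = 14*I*√1698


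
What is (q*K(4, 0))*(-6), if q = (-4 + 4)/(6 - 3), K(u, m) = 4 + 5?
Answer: 0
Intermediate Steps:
K(u, m) = 9
q = 0 (q = 0/3 = 0*(⅓) = 0)
(q*K(4, 0))*(-6) = (0*9)*(-6) = 0*(-6) = 0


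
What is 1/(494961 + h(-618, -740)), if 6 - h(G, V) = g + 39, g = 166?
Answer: 1/494762 ≈ 2.0212e-6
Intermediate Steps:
h(G, V) = -199 (h(G, V) = 6 - (166 + 39) = 6 - 1*205 = 6 - 205 = -199)
1/(494961 + h(-618, -740)) = 1/(494961 - 199) = 1/494762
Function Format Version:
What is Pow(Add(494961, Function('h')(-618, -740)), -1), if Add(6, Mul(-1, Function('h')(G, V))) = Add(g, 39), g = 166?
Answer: Rational(1, 494762) ≈ 2.0212e-6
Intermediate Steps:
Function('h')(G, V) = -199 (Function('h')(G, V) = Add(6, Mul(-1, Add(166, 39))) = Add(6, Mul(-1, 205)) = Add(6, -205) = -199)
Pow(Add(494961, Function('h')(-618, -740)), -1) = Pow(Add(494961, -199), -1) = Pow(494762, -1) = Rational(1, 494762)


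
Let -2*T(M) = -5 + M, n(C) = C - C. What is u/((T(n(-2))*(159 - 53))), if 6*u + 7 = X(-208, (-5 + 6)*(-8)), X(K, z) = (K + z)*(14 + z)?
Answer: -1303/1590 ≈ -0.81950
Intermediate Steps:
X(K, z) = (14 + z)*(K + z)
n(C) = 0
u = -1303/6 (u = -7/6 + (((-5 + 6)*(-8))**2 + 14*(-208) + 14*((-5 + 6)*(-8)) - 208*(-5 + 6)*(-8))/6 = -7/6 + ((1*(-8))**2 - 2912 + 14*(1*(-8)) - 208*(-8))/6 = -7/6 + ((-8)**2 - 2912 + 14*(-8) - 208*(-8))/6 = -7/6 + (64 - 2912 - 112 + 1664)/6 = -7/6 + (1/6)*(-1296) = -7/6 - 216 = -1303/6 ≈ -217.17)
T(M) = 5/2 - M/2 (T(M) = -(-5 + M)/2 = 5/2 - M/2)
u/((T(n(-2))*(159 - 53))) = -1303*1/((159 - 53)*(5/2 - 1/2*0))/6 = -1303*1/(106*(5/2 + 0))/6 = -1303/(6*((5/2)*106)) = -1303/6/265 = -1303/6*1/265 = -1303/1590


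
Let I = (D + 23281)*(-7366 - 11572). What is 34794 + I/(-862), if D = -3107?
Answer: 206023820/431 ≈ 4.7801e+5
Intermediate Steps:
I = -382055212 (I = (-3107 + 23281)*(-7366 - 11572) = 20174*(-18938) = -382055212)
34794 + I/(-862) = 34794 - 382055212/(-862) = 34794 - 382055212*(-1/862) = 34794 + 191027606/431 = 206023820/431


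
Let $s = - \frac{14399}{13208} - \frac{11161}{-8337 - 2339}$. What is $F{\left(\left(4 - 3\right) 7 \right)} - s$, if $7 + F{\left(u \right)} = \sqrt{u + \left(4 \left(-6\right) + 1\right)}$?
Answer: $- \frac{245187755}{35252152} + 4 i \approx -6.9553 + 4.0 i$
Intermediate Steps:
$F{\left(u \right)} = -7 + \sqrt{-23 + u}$ ($F{\left(u \right)} = -7 + \sqrt{u + \left(4 \left(-6\right) + 1\right)} = -7 + \sqrt{u + \left(-24 + 1\right)} = -7 + \sqrt{u - 23} = -7 + \sqrt{-23 + u}$)
$s = - \frac{1577309}{35252152}$ ($s = \left(-14399\right) \frac{1}{13208} - \frac{11161}{-10676} = - \frac{14399}{13208} - - \frac{11161}{10676} = - \frac{14399}{13208} + \frac{11161}{10676} = - \frac{1577309}{35252152} \approx -0.044744$)
$F{\left(\left(4 - 3\right) 7 \right)} - s = \left(-7 + \sqrt{-23 + \left(4 - 3\right) 7}\right) - - \frac{1577309}{35252152} = \left(-7 + \sqrt{-23 + 1 \cdot 7}\right) + \frac{1577309}{35252152} = \left(-7 + \sqrt{-23 + 7}\right) + \frac{1577309}{35252152} = \left(-7 + \sqrt{-16}\right) + \frac{1577309}{35252152} = \left(-7 + 4 i\right) + \frac{1577309}{35252152} = - \frac{245187755}{35252152} + 4 i$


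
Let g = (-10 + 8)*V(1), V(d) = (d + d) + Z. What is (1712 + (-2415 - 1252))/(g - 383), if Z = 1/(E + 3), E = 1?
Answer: 782/155 ≈ 5.0452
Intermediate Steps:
Z = ¼ (Z = 1/(1 + 3) = 1/4 = ¼ ≈ 0.25000)
V(d) = ¼ + 2*d (V(d) = (d + d) + ¼ = 2*d + ¼ = ¼ + 2*d)
g = -9/2 (g = (-10 + 8)*(¼ + 2*1) = -2*(¼ + 2) = -2*9/4 = -9/2 ≈ -4.5000)
(1712 + (-2415 - 1252))/(g - 383) = (1712 + (-2415 - 1252))/(-9/2 - 383) = (1712 - 3667)/(-775/2) = -1955*(-2/775) = 782/155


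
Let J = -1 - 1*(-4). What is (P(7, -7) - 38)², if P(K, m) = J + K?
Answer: 784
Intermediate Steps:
J = 3 (J = -1 + 4 = 3)
P(K, m) = 3 + K
(P(7, -7) - 38)² = ((3 + 7) - 38)² = (10 - 38)² = (-28)² = 784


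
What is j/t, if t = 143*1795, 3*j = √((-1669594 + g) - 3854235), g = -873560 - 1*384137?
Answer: I*√6781526/770055 ≈ 0.0033818*I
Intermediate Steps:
g = -1257697 (g = -873560 - 384137 = -1257697)
j = I*√6781526/3 (j = √((-1669594 - 1257697) - 3854235)/3 = √(-2927291 - 3854235)/3 = √(-6781526)/3 = (I*√6781526)/3 = I*√6781526/3 ≈ 868.05*I)
t = 256685
j/t = (I*√6781526/3)/256685 = (I*√6781526/3)*(1/256685) = I*√6781526/770055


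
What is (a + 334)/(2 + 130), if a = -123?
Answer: 211/132 ≈ 1.5985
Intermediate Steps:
(a + 334)/(2 + 130) = (-123 + 334)/(2 + 130) = 211/132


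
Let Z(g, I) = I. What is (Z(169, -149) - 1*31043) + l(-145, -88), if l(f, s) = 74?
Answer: -31118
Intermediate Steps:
(Z(169, -149) - 1*31043) + l(-145, -88) = (-149 - 1*31043) + 74 = (-149 - 31043) + 74 = -31192 + 74 = -31118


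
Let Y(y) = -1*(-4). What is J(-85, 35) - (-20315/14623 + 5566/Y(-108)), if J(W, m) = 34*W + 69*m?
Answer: -54547029/29246 ≈ -1865.1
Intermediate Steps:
Y(y) = 4
J(-85, 35) - (-20315/14623 + 5566/Y(-108)) = (34*(-85) + 69*35) - (-20315/14623 + 5566/4) = (-2890 + 2415) - (-20315*1/14623 + 5566*(¼)) = -475 - (-20315/14623 + 2783/2) = -475 - 1*40655179/29246 = -475 - 40655179/29246 = -54547029/29246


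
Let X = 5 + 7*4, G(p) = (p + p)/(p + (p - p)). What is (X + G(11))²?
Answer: 1225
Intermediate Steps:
G(p) = 2 (G(p) = (2*p)/(p + 0) = (2*p)/p = 2)
X = 33 (X = 5 + 28 = 33)
(X + G(11))² = (33 + 2)² = 35² = 1225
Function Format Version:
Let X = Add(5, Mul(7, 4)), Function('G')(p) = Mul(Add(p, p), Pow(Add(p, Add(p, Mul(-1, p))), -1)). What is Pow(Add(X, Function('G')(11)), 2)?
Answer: 1225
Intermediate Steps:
Function('G')(p) = 2 (Function('G')(p) = Mul(Mul(2, p), Pow(Add(p, 0), -1)) = Mul(Mul(2, p), Pow(p, -1)) = 2)
X = 33 (X = Add(5, 28) = 33)
Pow(Add(X, Function('G')(11)), 2) = Pow(Add(33, 2), 2) = Pow(35, 2) = 1225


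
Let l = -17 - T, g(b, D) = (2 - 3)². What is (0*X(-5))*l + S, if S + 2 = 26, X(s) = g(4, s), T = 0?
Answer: 24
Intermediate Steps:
g(b, D) = 1 (g(b, D) = (-1)² = 1)
X(s) = 1
S = 24 (S = -2 + 26 = 24)
l = -17 (l = -17 - 1*0 = -17 + 0 = -17)
(0*X(-5))*l + S = (0*1)*(-17) + 24 = 0*(-17) + 24 = 0 + 24 = 24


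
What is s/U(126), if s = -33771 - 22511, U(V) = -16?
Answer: 28141/8 ≈ 3517.6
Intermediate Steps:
s = -56282
s/U(126) = -56282/(-16) = -56282*(-1/16) = 28141/8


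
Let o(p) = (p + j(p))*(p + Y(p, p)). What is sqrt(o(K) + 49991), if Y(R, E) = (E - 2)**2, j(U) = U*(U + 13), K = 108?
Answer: sqrt(149518535) ≈ 12228.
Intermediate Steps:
j(U) = U*(13 + U)
Y(R, E) = (-2 + E)**2
o(p) = (p + (-2 + p)**2)*(p + p*(13 + p)) (o(p) = (p + p*(13 + p))*(p + (-2 + p)**2) = (p + (-2 + p)**2)*(p + p*(13 + p)))
sqrt(o(K) + 49991) = sqrt(108*(56 + 108**3 - 38*108 + 11*108**2) + 49991) = sqrt(108*(56 + 1259712 - 4104 + 11*11664) + 49991) = sqrt(108*(56 + 1259712 - 4104 + 128304) + 49991) = sqrt(108*1383968 + 49991) = sqrt(149468544 + 49991) = sqrt(149518535)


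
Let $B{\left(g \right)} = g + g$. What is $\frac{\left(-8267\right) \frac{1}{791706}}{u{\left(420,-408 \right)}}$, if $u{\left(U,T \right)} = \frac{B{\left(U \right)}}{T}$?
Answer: $\frac{20077}{3958530} \approx 0.0050718$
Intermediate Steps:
$B{\left(g \right)} = 2 g$
$u{\left(U,T \right)} = \frac{2 U}{T}$
$\frac{\left(-8267\right) \frac{1}{791706}}{u{\left(420,-408 \right)}} = \frac{\left(-8267\right) \frac{1}{791706}}{2 \cdot 420 \frac{1}{-408}} = \frac{\left(-8267\right) \frac{1}{791706}}{2 \cdot 420 \left(- \frac{1}{408}\right)} = - \frac{8267}{791706 \left(- \frac{35}{17}\right)} = \left(- \frac{8267}{791706}\right) \left(- \frac{17}{35}\right) = \frac{20077}{3958530}$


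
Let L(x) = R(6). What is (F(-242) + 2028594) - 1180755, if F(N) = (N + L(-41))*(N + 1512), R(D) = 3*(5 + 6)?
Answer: 582409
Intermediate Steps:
R(D) = 33 (R(D) = 3*11 = 33)
L(x) = 33
F(N) = (33 + N)*(1512 + N) (F(N) = (N + 33)*(N + 1512) = (33 + N)*(1512 + N))
(F(-242) + 2028594) - 1180755 = ((49896 + (-242)**2 + 1545*(-242)) + 2028594) - 1180755 = ((49896 + 58564 - 373890) + 2028594) - 1180755 = (-265430 + 2028594) - 1180755 = 1763164 - 1180755 = 582409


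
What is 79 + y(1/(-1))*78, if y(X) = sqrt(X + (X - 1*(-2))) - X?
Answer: 157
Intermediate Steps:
y(X) = sqrt(2 + 2*X) - X (y(X) = sqrt(X + (X + 2)) - X = sqrt(X + (2 + X)) - X = sqrt(2 + 2*X) - X)
79 + y(1/(-1))*78 = 79 + (sqrt(2 + 2/(-1)) - 1/(-1))*78 = 79 + (sqrt(2 + 2*(-1)) - 1*(-1))*78 = 79 + (sqrt(2 - 2) + 1)*78 = 79 + (sqrt(0) + 1)*78 = 79 + (0 + 1)*78 = 79 + 1*78 = 79 + 78 = 157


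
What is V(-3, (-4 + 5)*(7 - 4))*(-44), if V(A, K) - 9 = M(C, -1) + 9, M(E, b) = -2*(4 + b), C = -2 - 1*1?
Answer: -528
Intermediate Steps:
C = -3 (C = -2 - 1 = -3)
M(E, b) = -8 - 2*b
V(A, K) = 12 (V(A, K) = 9 + ((-8 - 2*(-1)) + 9) = 9 + ((-8 + 2) + 9) = 9 + (-6 + 9) = 9 + 3 = 12)
V(-3, (-4 + 5)*(7 - 4))*(-44) = 12*(-44) = -528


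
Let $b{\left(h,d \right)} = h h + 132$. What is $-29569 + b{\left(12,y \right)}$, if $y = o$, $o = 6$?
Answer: $-29293$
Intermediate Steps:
$y = 6$
$b{\left(h,d \right)} = 132 + h^{2}$ ($b{\left(h,d \right)} = h^{2} + 132 = 132 + h^{2}$)
$-29569 + b{\left(12,y \right)} = -29569 + \left(132 + 12^{2}\right) = -29569 + \left(132 + 144\right) = -29569 + 276 = -29293$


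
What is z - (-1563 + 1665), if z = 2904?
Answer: 2802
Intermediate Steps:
z - (-1563 + 1665) = 2904 - (-1563 + 1665) = 2904 - 1*102 = 2904 - 102 = 2802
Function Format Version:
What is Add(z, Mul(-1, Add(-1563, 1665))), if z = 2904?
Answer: 2802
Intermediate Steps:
Add(z, Mul(-1, Add(-1563, 1665))) = Add(2904, Mul(-1, Add(-1563, 1665))) = Add(2904, Mul(-1, 102)) = Add(2904, -102) = 2802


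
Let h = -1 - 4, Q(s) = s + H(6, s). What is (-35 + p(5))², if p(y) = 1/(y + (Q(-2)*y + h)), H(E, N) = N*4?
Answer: 3066001/2500 ≈ 1226.4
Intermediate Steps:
H(E, N) = 4*N
Q(s) = 5*s (Q(s) = s + 4*s = 5*s)
h = -5
p(y) = 1/(-5 - 9*y) (p(y) = 1/(y + ((5*(-2))*y - 5)) = 1/(y + (-10*y - 5)) = 1/(y + (-5 - 10*y)) = 1/(-5 - 9*y))
(-35 + p(5))² = (-35 - 1/(5 + 9*5))² = (-35 - 1/(5 + 45))² = (-35 - 1/50)² = (-1751/50)² = 3066001/2500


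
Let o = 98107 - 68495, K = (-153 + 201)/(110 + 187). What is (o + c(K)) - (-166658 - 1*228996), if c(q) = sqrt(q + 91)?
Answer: 425266 + 95*sqrt(11)/33 ≈ 4.2528e+5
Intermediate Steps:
K = 16/99 (K = 48/297 = 48*(1/297) = 16/99 ≈ 0.16162)
c(q) = sqrt(91 + q)
o = 29612
(o + c(K)) - (-166658 - 1*228996) = (29612 + sqrt(91 + 16/99)) - (-166658 - 1*228996) = (29612 + sqrt(9025/99)) - (-166658 - 228996) = (29612 + 95*sqrt(11)/33) - 1*(-395654) = (29612 + 95*sqrt(11)/33) + 395654 = 425266 + 95*sqrt(11)/33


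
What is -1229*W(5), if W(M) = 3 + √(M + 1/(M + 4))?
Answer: -3687 - 1229*√46/3 ≈ -6465.5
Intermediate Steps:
W(M) = 3 + √(M + 1/(4 + M))
-1229*W(5) = -1229*(3 + √((1 + 5*(4 + 5))/(4 + 5))) = -1229*(3 + √((1 + 5*9)/9)) = -1229*(3 + √((1 + 45)/9)) = -1229*(3 + √((⅑)*46)) = -1229*(3 + √(46/9)) = -1229*(3 + √46/3) = -3687 - 1229*√46/3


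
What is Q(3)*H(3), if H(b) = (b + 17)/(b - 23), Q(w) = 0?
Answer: 0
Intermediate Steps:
H(b) = (17 + b)/(-23 + b)
Q(3)*H(3) = 0*((17 + 3)/(-23 + 3)) = 0*(20/(-20)) = 0*(-1/20*20) = 0*(-1) = 0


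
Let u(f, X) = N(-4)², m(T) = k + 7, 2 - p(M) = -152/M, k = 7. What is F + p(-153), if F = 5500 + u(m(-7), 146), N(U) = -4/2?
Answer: 842266/153 ≈ 5505.0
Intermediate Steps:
N(U) = -2 (N(U) = -4*½ = -2)
p(M) = 2 + 152/M (p(M) = 2 - (-152)/M = 2 + 152/M)
m(T) = 14 (m(T) = 7 + 7 = 14)
u(f, X) = 4 (u(f, X) = (-2)² = 4)
F = 5504 (F = 5500 + 4 = 5504)
F + p(-153) = 5504 + (2 + 152/(-153)) = 5504 + (2 + 152*(-1/153)) = 5504 + (2 - 152/153) = 5504 + 154/153 = 842266/153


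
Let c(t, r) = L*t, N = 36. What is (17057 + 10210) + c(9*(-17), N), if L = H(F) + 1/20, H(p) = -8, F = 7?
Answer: 569667/20 ≈ 28483.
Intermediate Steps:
L = -159/20 (L = -8 + 1/20 = -159/20 ≈ -7.9500)
c(t, r) = -159*t/20
(17057 + 10210) + c(9*(-17), N) = (17057 + 10210) - 1431*(-17)/20 = 27267 - 159/20*(-153) = 27267 + 24327/20 = 569667/20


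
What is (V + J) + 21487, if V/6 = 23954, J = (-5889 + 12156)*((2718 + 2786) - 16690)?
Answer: -69937451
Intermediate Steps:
J = -70102662 (J = 6267*(5504 - 16690) = 6267*(-11186) = -70102662)
V = 143724 (V = 6*23954 = 143724)
(V + J) + 21487 = (143724 - 70102662) + 21487 = -69958938 + 21487 = -69937451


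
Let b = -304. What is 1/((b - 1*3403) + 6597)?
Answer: 1/2890 ≈ 0.00034602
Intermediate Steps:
1/((b - 1*3403) + 6597) = 1/((-304 - 1*3403) + 6597) = 1/((-304 - 3403) + 6597) = 1/(-3707 + 6597) = 1/2890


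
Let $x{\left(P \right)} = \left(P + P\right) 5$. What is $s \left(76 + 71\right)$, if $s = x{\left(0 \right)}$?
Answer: $0$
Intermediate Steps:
$x{\left(P \right)} = 10 P$ ($x{\left(P \right)} = 2 P 5 = 10 P$)
$s = 0$ ($s = 10 \cdot 0 = 0$)
$s \left(76 + 71\right) = 0 \left(76 + 71\right) = 0 \cdot 147 = 0$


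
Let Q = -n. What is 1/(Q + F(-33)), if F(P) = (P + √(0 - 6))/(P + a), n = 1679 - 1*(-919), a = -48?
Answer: -5680935/14756754677 + 27*I*√6/14756754677 ≈ -0.00038497 + 4.4818e-9*I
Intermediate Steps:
n = 2598 (n = 1679 + 919 = 2598)
Q = -2598 (Q = -1*2598 = -2598)
F(P) = (P + I*√6)/(-48 + P) (F(P) = (P + √(0 - 6))/(P - 48) = (P + √(-6))/(-48 + P) = (P + I*√6)/(-48 + P))
1/(Q + F(-33)) = 1/(-2598 + (-33 + I*√6)/(-48 - 33)) = 1/(-2598 + (-33 + I*√6)/(-81)) = 1/(-2598 - (-33 + I*√6)/81) = 1/(-2598 + (11/27 - I*√6/81)) = 1/(-70135/27 - I*√6/81)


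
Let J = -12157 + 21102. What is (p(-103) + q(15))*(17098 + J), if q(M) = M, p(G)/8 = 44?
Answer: 9557781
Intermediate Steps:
p(G) = 352 (p(G) = 8*44 = 352)
J = 8945
(p(-103) + q(15))*(17098 + J) = (352 + 15)*(17098 + 8945) = 367*26043 = 9557781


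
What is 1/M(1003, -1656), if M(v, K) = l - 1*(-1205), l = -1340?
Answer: -1/135 ≈ -0.0074074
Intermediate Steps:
M(v, K) = -135 (M(v, K) = -1340 - 1*(-1205) = -1340 + 1205 = -135)
1/M(1003, -1656) = 1/(-135) = -1/135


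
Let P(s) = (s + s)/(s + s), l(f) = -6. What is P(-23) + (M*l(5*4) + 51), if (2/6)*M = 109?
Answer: -1910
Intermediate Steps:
M = 327 (M = 3*109 = 327)
P(s) = 1 (P(s) = (2*s)/((2*s)) = (2*s)*(1/(2*s)) = 1)
P(-23) + (M*l(5*4) + 51) = 1 + (327*(-6) + 51) = 1 + (-1962 + 51) = 1 - 1911 = -1910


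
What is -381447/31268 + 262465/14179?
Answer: 2798218607/443348972 ≈ 6.3115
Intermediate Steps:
-381447/31268 + 262465/14179 = 2798218607/443348972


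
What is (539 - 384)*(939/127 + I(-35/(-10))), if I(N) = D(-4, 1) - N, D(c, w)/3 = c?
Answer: -319145/254 ≈ -1256.5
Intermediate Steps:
D(c, w) = 3*c
I(N) = -12 - N (I(N) = 3*(-4) - N = -12 - N)
(539 - 384)*(939/127 + I(-35/(-10))) = (539 - 384)*(939/127 + (-12 - (-35)/(-10))) = 155*(939*(1/127) + (-12 - (-35)*(-1)/10)) = 155*(939/127 + (-12 - 1*7/2)) = 155*(939/127 + (-12 - 7/2)) = 155*(939/127 - 31/2) = 155*(-2059/254) = -319145/254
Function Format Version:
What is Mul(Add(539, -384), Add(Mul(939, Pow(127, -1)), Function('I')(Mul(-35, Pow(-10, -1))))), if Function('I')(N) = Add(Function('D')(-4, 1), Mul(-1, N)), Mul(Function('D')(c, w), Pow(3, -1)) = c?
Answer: Rational(-319145, 254) ≈ -1256.5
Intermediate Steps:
Function('D')(c, w) = Mul(3, c)
Function('I')(N) = Add(-12, Mul(-1, N)) (Function('I')(N) = Add(Mul(3, -4), Mul(-1, N)) = Add(-12, Mul(-1, N)))
Mul(Add(539, -384), Add(Mul(939, Pow(127, -1)), Function('I')(Mul(-35, Pow(-10, -1))))) = Mul(Add(539, -384), Add(Mul(939, Pow(127, -1)), Add(-12, Mul(-1, Mul(-35, Pow(-10, -1)))))) = Mul(155, Add(Mul(939, Rational(1, 127)), Add(-12, Mul(-1, Mul(-35, Rational(-1, 10)))))) = Mul(155, Add(Rational(939, 127), Add(-12, Mul(-1, Rational(7, 2))))) = Mul(155, Add(Rational(939, 127), Add(-12, Rational(-7, 2)))) = Mul(155, Add(Rational(939, 127), Rational(-31, 2))) = Mul(155, Rational(-2059, 254)) = Rational(-319145, 254)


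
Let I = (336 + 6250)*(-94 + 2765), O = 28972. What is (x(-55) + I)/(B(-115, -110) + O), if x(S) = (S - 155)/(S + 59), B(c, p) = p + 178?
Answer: 35182307/58080 ≈ 605.76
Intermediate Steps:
B(c, p) = 178 + p
x(S) = (-155 + S)/(59 + S)
I = 17591206 (I = 6586*2671 = 17591206)
(x(-55) + I)/(B(-115, -110) + O) = ((-155 - 55)/(59 - 55) + 17591206)/((178 - 110) + 28972) = (-210/4 + 17591206)/(68 + 28972) = ((1/4)*(-210) + 17591206)/29040 = (-105/2 + 17591206)*(1/29040) = (35182307/2)*(1/29040) = 35182307/58080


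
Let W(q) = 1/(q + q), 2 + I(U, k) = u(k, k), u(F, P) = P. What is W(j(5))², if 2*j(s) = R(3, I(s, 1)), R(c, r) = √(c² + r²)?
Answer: ⅒ ≈ 0.10000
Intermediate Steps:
I(U, k) = -2 + k
j(s) = √10/2 (j(s) = √(3² + (-2 + 1)²)/2 = √(9 + (-1)²)/2 = √(9 + 1)/2 = √10/2)
W(q) = 1/(2*q)
W(j(5))² = (1/(2*((√10/2))))² = ((√10/5)/2)² = (√10/10)² = ⅒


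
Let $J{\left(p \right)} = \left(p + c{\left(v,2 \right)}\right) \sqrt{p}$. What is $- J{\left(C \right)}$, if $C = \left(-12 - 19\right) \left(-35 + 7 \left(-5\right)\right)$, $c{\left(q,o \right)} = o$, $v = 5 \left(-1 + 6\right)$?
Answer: $- 2172 \sqrt{2170} \approx -1.0118 \cdot 10^{5}$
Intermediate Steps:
$v = 25$ ($v = 5 \cdot 5 = 25$)
$C = 2170$ ($C = - 31 \left(-35 - 35\right) = \left(-31\right) \left(-70\right) = 2170$)
$J{\left(p \right)} = \sqrt{p} \left(2 + p\right)$ ($J{\left(p \right)} = \left(p + 2\right) \sqrt{p} = \left(2 + p\right) \sqrt{p} = \sqrt{p} \left(2 + p\right)$)
$- J{\left(C \right)} = - \sqrt{2170} \left(2 + 2170\right) = - \sqrt{2170} \cdot 2172 = - 2172 \sqrt{2170}$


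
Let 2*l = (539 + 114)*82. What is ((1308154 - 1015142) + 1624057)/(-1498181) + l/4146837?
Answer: -7909661860840/6212712403497 ≈ -1.2731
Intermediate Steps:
l = 26773 (l = ((539 + 114)*82)/2 = (653*82)/2 = (1/2)*53546 = 26773)
((1308154 - 1015142) + 1624057)/(-1498181) + l/4146837 = ((1308154 - 1015142) + 1624057)/(-1498181) + 26773/4146837 = (293012 + 1624057)*(-1/1498181) + 26773*(1/4146837) = 1917069*(-1/1498181) + 26773/4146837 = -1917069/1498181 + 26773/4146837 = -7909661860840/6212712403497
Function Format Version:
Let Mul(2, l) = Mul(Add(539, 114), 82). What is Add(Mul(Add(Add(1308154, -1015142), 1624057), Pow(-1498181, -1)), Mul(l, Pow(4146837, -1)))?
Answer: Rational(-7909661860840, 6212712403497) ≈ -1.2731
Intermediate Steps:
l = 26773 (l = Mul(Rational(1, 2), Mul(Add(539, 114), 82)) = Mul(Rational(1, 2), Mul(653, 82)) = Mul(Rational(1, 2), 53546) = 26773)
Add(Mul(Add(Add(1308154, -1015142), 1624057), Pow(-1498181, -1)), Mul(l, Pow(4146837, -1))) = Add(Mul(Add(Add(1308154, -1015142), 1624057), Pow(-1498181, -1)), Mul(26773, Pow(4146837, -1))) = Add(Mul(Add(293012, 1624057), Rational(-1, 1498181)), Mul(26773, Rational(1, 4146837))) = Add(Mul(1917069, Rational(-1, 1498181)), Rational(26773, 4146837)) = Add(Rational(-1917069, 1498181), Rational(26773, 4146837)) = Rational(-7909661860840, 6212712403497)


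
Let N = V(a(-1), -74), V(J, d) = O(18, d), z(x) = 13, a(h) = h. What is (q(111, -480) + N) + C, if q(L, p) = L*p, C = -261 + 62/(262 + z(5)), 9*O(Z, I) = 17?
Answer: -132508742/2475 ≈ -53539.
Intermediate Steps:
O(Z, I) = 17/9 (O(Z, I) = (1/9)*17 = 17/9)
V(J, d) = 17/9
N = 17/9 ≈ 1.8889
C = -71713/275 (C = -261 + 62/(262 + 13) = -261 + 62/275 = -71713/275 ≈ -260.77)
(q(111, -480) + N) + C = (111*(-480) + 17/9) - 71713/275 = (-53280 + 17/9) - 71713/275 = -479503/9 - 71713/275 = -132508742/2475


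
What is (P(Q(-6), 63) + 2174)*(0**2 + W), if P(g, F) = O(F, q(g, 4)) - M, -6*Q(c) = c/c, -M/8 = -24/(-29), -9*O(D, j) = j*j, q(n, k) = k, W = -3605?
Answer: -2050084190/261 ≈ -7.8547e+6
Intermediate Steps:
O(D, j) = -j**2/9 (O(D, j) = -j*j/9 = -j**2/9)
M = -192/29 (M = -(-192)/(-29) = -(-192)*(-1)/29 = -8*24/29 = -192/29 ≈ -6.6207)
Q(c) = -1/6 (Q(c) = -c/(6*c) = -1/6*1 = -1/6)
P(g, F) = 1264/261 (P(g, F) = -1/9*4**2 - 1*(-192/29) = -1/9*16 + 192/29 = -16/9 + 192/29 = 1264/261)
(P(Q(-6), 63) + 2174)*(0**2 + W) = (1264/261 + 2174)*(0**2 - 3605) = 568678*(0 - 3605)/261 = (568678/261)*(-3605) = -2050084190/261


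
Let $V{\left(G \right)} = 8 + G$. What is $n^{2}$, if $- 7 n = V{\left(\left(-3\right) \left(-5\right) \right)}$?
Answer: $\frac{529}{49} \approx 10.796$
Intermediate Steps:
$n = - \frac{23}{7}$ ($n = - \frac{8 - -15}{7} = - \frac{8 + 15}{7} = \left(- \frac{1}{7}\right) 23 = - \frac{23}{7} \approx -3.2857$)
$n^{2} = \left(- \frac{23}{7}\right)^{2} = \frac{529}{49}$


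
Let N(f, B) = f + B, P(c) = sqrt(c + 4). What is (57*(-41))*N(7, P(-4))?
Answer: -16359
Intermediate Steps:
P(c) = sqrt(4 + c)
N(f, B) = B + f
(57*(-41))*N(7, P(-4)) = (57*(-41))*(sqrt(4 - 4) + 7) = -2337*(sqrt(0) + 7) = -2337*(0 + 7) = -2337*7 = -16359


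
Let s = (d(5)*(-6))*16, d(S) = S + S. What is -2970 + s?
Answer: -3930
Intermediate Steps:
d(S) = 2*S
s = -960 (s = ((2*5)*(-6))*16 = (10*(-6))*16 = -60*16 = -960)
-2970 + s = -2970 - 960 = -3930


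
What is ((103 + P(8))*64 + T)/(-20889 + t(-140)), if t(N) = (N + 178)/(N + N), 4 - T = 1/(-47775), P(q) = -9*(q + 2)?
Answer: -159759604/3991913835 ≈ -0.040021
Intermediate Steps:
P(q) = -18 - 9*q (P(q) = -9*(2 + q) = -18 - 9*q)
T = 191101/47775 (T = 4 - 1/(-47775) = 4 - 1*(-1/47775) = 4 + 1/47775 = 191101/47775 ≈ 4.0000)
t(N) = (178 + N)/(2*N) (t(N) = (178 + N)/((2*N)) = (178 + N)*(1/(2*N)) = (178 + N)/(2*N))
((103 + P(8))*64 + T)/(-20889 + t(-140)) = ((103 + (-18 - 9*8))*64 + 191101/47775)/(-20889 + (1/2)*(178 - 140)/(-140)) = ((103 + (-18 - 72))*64 + 191101/47775)/(-20889 + (1/2)*(-1/140)*38) = ((103 - 90)*64 + 191101/47775)/(-20889 - 19/140) = (13*64 + 191101/47775)/(-2924479/140) = (832 + 191101/47775)*(-140/2924479) = (39939901/47775)*(-140/2924479) = -159759604/3991913835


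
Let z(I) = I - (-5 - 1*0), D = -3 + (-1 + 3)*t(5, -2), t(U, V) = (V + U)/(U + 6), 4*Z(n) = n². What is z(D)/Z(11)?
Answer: 112/1331 ≈ 0.084147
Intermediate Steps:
Z(n) = n²/4
t(U, V) = (U + V)/(6 + U)
D = -27/11 (D = -3 + (-1 + 3)*((5 - 2)/(6 + 5)) = -3 + 2*(3/11) = -3 + 6/11 = -27/11 ≈ -2.4545)
z(I) = 5 + I (z(I) = I - (-5 + 0) = I - 1*(-5) = I + 5 = 5 + I)
z(D)/Z(11) = (5 - 27/11)/(((¼)*11²)) = 28/(11*(((¼)*121))) = 28/(11*(121/4)) = (28/11)*(4/121) = 112/1331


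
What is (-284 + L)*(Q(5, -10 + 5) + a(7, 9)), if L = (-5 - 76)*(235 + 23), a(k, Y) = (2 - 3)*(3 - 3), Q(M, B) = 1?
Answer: -21182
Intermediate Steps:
a(k, Y) = 0 (a(k, Y) = -1*0 = 0)
L = -20898 (L = -81*258 = -20898)
(-284 + L)*(Q(5, -10 + 5) + a(7, 9)) = (-284 - 20898)*(1 + 0) = -21182*1 = -21182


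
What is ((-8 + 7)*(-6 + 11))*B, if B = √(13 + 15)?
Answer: -10*√7 ≈ -26.458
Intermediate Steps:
B = 2*√7 (B = √28 = 2*√7 ≈ 5.2915)
((-8 + 7)*(-6 + 11))*B = ((-8 + 7)*(-6 + 11))*(2*√7) = (-1*5)*(2*√7) = -10*√7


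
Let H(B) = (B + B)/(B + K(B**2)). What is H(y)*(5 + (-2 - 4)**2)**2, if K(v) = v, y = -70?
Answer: -3362/69 ≈ -48.725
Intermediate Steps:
H(B) = 2*B/(B + B**2) (H(B) = (B + B)/(B + B**2) = (2*B)/(B + B**2) = 2*B/(B + B**2))
H(y)*(5 + (-2 - 4)**2)**2 = (2/(1 - 70))*(5 + (-2 - 4)**2)**2 = (2/(-69))*(5 + (-6)**2)**2 = (2*(-1/69))*(5 + 36)**2 = -2/69*41**2 = -2/69*1681 = -3362/69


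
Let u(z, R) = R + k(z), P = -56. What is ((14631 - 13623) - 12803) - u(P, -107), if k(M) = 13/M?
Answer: -654515/56 ≈ -11688.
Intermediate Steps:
u(z, R) = R + 13/z
((14631 - 13623) - 12803) - u(P, -107) = ((14631 - 13623) - 12803) - (-107 + 13/(-56)) = (1008 - 12803) - (-107 + 13*(-1/56)) = -11795 - (-107 - 13/56) = -11795 - 1*(-6005/56) = -11795 + 6005/56 = -654515/56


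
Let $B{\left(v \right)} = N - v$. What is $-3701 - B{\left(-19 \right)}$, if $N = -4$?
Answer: $-3716$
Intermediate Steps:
$B{\left(v \right)} = -4 - v$
$-3701 - B{\left(-19 \right)} = -3701 - \left(-4 - -19\right) = -3701 - \left(-4 + 19\right) = -3701 - 15 = -3716$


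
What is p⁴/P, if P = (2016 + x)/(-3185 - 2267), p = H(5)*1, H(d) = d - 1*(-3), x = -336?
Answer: -1395712/105 ≈ -13293.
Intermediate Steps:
H(d) = 3 + d (H(d) = d + 3 = 3 + d)
p = 8 (p = (3 + 5)*1 = 8*1 = 8)
P = -420/1363 (P = (2016 - 336)/(-3185 - 2267) = 1680/(-5452) = 1680*(-1/5452) = -420/1363 ≈ -0.30814)
p⁴/P = 8⁴/(-420/1363) = 4096*(-1363/420) = -1395712/105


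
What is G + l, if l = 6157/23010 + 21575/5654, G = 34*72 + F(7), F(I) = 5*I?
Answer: 80891481812/32524635 ≈ 2487.1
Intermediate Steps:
G = 2483 (G = 34*72 + 5*7 = 2448 + 35 = 2483)
l = 132813107/32524635 (l = 6157*(1/23010) + 21575*(1/5654) = 6157/23010 + 21575/5654 = 132813107/32524635 ≈ 4.0835)
G + l = 2483 + 132813107/32524635 = 80891481812/32524635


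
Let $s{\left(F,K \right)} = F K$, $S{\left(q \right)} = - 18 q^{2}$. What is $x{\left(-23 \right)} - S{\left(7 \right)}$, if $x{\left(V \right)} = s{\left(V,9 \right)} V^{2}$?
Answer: $-108621$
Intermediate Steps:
$x{\left(V \right)} = 9 V^{3}$ ($x{\left(V \right)} = V 9 V^{2} = 9 V V^{2} = 9 V^{3}$)
$x{\left(-23 \right)} - S{\left(7 \right)} = 9 \left(-23\right)^{3} - - 18 \cdot 7^{2} = 9 \left(-12167\right) - \left(-18\right) 49 = -109503 - -882 = -109503 + 882 = -108621$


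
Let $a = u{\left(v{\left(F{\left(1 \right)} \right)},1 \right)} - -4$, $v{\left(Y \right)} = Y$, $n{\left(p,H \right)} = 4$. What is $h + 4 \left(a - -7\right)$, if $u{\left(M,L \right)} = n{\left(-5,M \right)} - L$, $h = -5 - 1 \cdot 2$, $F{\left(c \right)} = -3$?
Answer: $49$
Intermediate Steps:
$h = -7$ ($h = -5 - 2 = -7$)
$u{\left(M,L \right)} = 4 - L$
$a = 7$ ($a = \left(4 - 1\right) - -4 = \left(4 - 1\right) + 4 = 3 + 4 = 7$)
$h + 4 \left(a - -7\right) = -7 + 4 \left(7 - -7\right) = -7 + 4 \left(7 + 7\right) = -7 + 4 \cdot 14 = -7 + 56 = 49$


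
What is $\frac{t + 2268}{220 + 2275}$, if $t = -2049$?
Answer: $\frac{219}{2495} \approx 0.087776$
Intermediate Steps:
$\frac{t + 2268}{220 + 2275} = \frac{-2049 + 2268}{220 + 2275} = \frac{219}{2495}$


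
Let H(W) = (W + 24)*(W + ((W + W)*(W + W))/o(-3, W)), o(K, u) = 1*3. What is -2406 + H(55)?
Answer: 961717/3 ≈ 3.2057e+5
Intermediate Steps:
o(K, u) = 3
H(W) = (24 + W)*(W + 4*W²/3) (H(W) = (W + 24)*(W + ((W + W)*(W + W))/3) = (24 + W)*(W + ((2*W)*(2*W))*(⅓)) = (24 + W)*(W + (4*W²)*(⅓)) = (24 + W)*(W + 4*W²/3))
-2406 + H(55) = -2406 + (⅓)*55*(72 + 4*55² + 99*55) = -2406 + (⅓)*55*(72 + 4*3025 + 5445) = -2406 + (⅓)*55*(72 + 12100 + 5445) = -2406 + (⅓)*55*17617 = -2406 + 968935/3 = 961717/3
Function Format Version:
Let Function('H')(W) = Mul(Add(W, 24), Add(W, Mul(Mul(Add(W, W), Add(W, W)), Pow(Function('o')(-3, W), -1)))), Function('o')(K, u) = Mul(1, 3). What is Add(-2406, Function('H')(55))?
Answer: Rational(961717, 3) ≈ 3.2057e+5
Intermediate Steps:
Function('o')(K, u) = 3
Function('H')(W) = Mul(Add(24, W), Add(W, Mul(Rational(4, 3), Pow(W, 2)))) (Function('H')(W) = Mul(Add(W, 24), Add(W, Mul(Mul(Add(W, W), Add(W, W)), Pow(3, -1)))) = Mul(Add(24, W), Add(W, Mul(Mul(Mul(2, W), Mul(2, W)), Rational(1, 3)))) = Mul(Add(24, W), Add(W, Mul(Mul(4, Pow(W, 2)), Rational(1, 3)))) = Mul(Add(24, W), Add(W, Mul(Rational(4, 3), Pow(W, 2)))))
Add(-2406, Function('H')(55)) = Add(-2406, Mul(Rational(1, 3), 55, Add(72, Mul(4, Pow(55, 2)), Mul(99, 55)))) = Add(-2406, Mul(Rational(1, 3), 55, Add(72, Mul(4, 3025), 5445))) = Add(-2406, Mul(Rational(1, 3), 55, Add(72, 12100, 5445))) = Add(-2406, Mul(Rational(1, 3), 55, 17617)) = Add(-2406, Rational(968935, 3)) = Rational(961717, 3)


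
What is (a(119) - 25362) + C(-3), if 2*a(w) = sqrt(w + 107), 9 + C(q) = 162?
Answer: -25209 + sqrt(226)/2 ≈ -25201.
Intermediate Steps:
C(q) = 153 (C(q) = -9 + 162 = 153)
a(w) = sqrt(107 + w)/2 (a(w) = sqrt(w + 107)/2 = sqrt(107 + w)/2)
(a(119) - 25362) + C(-3) = (sqrt(107 + 119)/2 - 25362) + 153 = (sqrt(226)/2 - 25362) + 153 = (-25362 + sqrt(226)/2) + 153 = -25209 + sqrt(226)/2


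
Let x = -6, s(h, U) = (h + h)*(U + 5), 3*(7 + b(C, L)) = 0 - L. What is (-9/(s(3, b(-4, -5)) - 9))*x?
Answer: -54/11 ≈ -4.9091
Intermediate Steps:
b(C, L) = -7 - L/3 (b(C, L) = -7 + (0 - L)/3 = -7 + (-L)/3 = -7 - L/3)
s(h, U) = 2*h*(5 + U) (s(h, U) = (2*h)*(5 + U) = 2*h*(5 + U))
(-9/(s(3, b(-4, -5)) - 9))*x = (-9/(2*3*(5 + (-7 - 1/3*(-5))) - 9))*(-6) = (-9/(2*3*(5 + (-7 + 5/3)) - 9))*(-6) = (-9/(2*3*(5 - 16/3) - 9))*(-6) = (-9/(2*3*(-1/3) - 9))*(-6) = (-9/(-2 - 9))*(-6) = (-9/(-11))*(-6) = -1/11*(-9)*(-6) = (9/11)*(-6) = -54/11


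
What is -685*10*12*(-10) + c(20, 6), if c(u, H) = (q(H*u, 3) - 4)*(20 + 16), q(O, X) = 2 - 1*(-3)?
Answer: 822036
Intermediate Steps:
q(O, X) = 5 (q(O, X) = 2 + 3 = 5)
c(u, H) = 36 (c(u, H) = (5 - 4)*(20 + 16) = 1*36 = 36)
-685*10*12*(-10) + c(20, 6) = -685*10*12*(-10) + 36 = -82200*(-10) + 36 = -685*(-1200) + 36 = 822000 + 36 = 822036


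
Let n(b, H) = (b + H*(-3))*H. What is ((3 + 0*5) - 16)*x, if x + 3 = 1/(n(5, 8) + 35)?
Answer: 352/9 ≈ 39.111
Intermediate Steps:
n(b, H) = H*(b - 3*H) (n(b, H) = (b - 3*H)*H = H*(b - 3*H))
x = -352/117 (x = -3 + 1/(8*(5 - 3*8) + 35) = -3 + 1/(8*(5 - 24) + 35) = -3 + 1/(8*(-19) + 35) = -3 + 1/(-152 + 35) = -3 + 1/(-117) = -3 - 1/117 = -352/117 ≈ -3.0085)
((3 + 0*5) - 16)*x = ((3 + 0*5) - 16)*(-352/117) = ((3 + 0) - 16)*(-352/117) = (3 - 16)*(-352/117) = -13*(-352/117) = 352/9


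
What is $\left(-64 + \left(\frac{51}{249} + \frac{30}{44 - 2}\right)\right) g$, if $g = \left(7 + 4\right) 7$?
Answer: $- \frac{403150}{83} \approx -4857.2$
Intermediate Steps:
$g = 77$ ($g = 11 \cdot 7 = 77$)
$\left(-64 + \left(\frac{51}{249} + \frac{30}{44 - 2}\right)\right) g = \left(-64 + \left(\frac{51}{249} + \frac{30}{44 - 2}\right)\right) 77 = \left(-64 + \left(51 \cdot \frac{1}{249} + \frac{30}{42}\right)\right) 77 = \left(-64 + \left(\frac{17}{83} + 30 \cdot \frac{1}{42}\right)\right) 77 = \left(-64 + \left(\frac{17}{83} + \frac{5}{7}\right)\right) 77 = \left(-64 + \frac{534}{581}\right) 77 = \left(- \frac{36650}{581}\right) 77 = - \frac{403150}{83}$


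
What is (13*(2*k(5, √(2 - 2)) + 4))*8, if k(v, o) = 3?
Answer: 1040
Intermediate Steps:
(13*(2*k(5, √(2 - 2)) + 4))*8 = (13*(2*3 + 4))*8 = (13*(6 + 4))*8 = (13*10)*8 = 130*8 = 1040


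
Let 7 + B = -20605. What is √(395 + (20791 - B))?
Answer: √41798 ≈ 204.45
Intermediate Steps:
B = -20612 (B = -7 - 20605 = -20612)
√(395 + (20791 - B)) = √(395 + (20791 - 1*(-20612))) = √(395 + (20791 + 20612)) = √(395 + 41403) = √41798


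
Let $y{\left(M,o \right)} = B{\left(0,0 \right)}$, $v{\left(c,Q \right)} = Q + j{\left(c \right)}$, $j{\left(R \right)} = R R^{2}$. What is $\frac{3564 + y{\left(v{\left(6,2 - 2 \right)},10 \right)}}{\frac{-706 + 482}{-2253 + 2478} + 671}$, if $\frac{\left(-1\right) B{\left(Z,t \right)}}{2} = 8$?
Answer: $\frac{798300}{150751} \approx 5.2955$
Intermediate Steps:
$j{\left(R \right)} = R^{3}$
$B{\left(Z,t \right)} = -16$ ($B{\left(Z,t \right)} = \left(-2\right) 8 = -16$)
$v{\left(c,Q \right)} = Q + c^{3}$
$y{\left(M,o \right)} = -16$
$\frac{3564 + y{\left(v{\left(6,2 - 2 \right)},10 \right)}}{\frac{-706 + 482}{-2253 + 2478} + 671} = \frac{3564 - 16}{\frac{-706 + 482}{-2253 + 2478} + 671} = \frac{3548}{- \frac{224}{225} + 671} = \frac{3548}{\frac{150751}{225}} = 3548 \cdot \frac{225}{150751} = \frac{798300}{150751}$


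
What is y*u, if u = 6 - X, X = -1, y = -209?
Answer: -1463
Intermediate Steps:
u = 7 (u = 6 - 1*(-1) = 6 + 1 = 7)
y*u = -209*7 = -1463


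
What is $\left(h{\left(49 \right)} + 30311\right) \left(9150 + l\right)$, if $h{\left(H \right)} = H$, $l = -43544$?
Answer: $-1044201840$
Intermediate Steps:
$\left(h{\left(49 \right)} + 30311\right) \left(9150 + l\right) = \left(49 + 30311\right) \left(9150 - 43544\right) = 30360 \left(-34394\right) = -1044201840$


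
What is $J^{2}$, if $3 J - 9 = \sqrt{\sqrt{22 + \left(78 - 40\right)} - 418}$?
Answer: $\frac{\left(9 + i \sqrt{2} \sqrt{209 - \sqrt{15}}\right)^{2}}{9} \approx -36.584 + 40.509 i$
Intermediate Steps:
$J = 3 + \frac{\sqrt{-418 + 2 \sqrt{15}}}{3}$ ($J = 3 + \frac{\sqrt{\sqrt{22 + \left(78 - 40\right)} - 418}}{3} = 3 + \frac{\sqrt{\sqrt{22 + 38} - 418}}{3} = 3 + \frac{\sqrt{\sqrt{60} - 418}}{3} = 3 + \frac{\sqrt{2 \sqrt{15} - 418}}{3} = 3 + \frac{\sqrt{-418 + 2 \sqrt{15}}}{3} \approx 3.0 + 6.7516 i$)
$J^{2} = \left(3 + \frac{\sqrt{-418 + 2 \sqrt{15}}}{3}\right)^{2}$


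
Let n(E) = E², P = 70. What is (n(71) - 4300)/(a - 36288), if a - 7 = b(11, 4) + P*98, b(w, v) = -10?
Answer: -39/1549 ≈ -0.025178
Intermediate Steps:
a = 6857 (a = 7 + (-10 + 70*98) = 7 + (-10 + 6860) = 7 + 6850 = 6857)
(n(71) - 4300)/(a - 36288) = (71² - 4300)/(6857 - 36288) = (5041 - 4300)/(-29431) = 741*(-1/29431) = -39/1549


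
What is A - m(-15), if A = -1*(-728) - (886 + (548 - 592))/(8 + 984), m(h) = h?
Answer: 368107/496 ≈ 742.15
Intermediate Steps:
A = 360667/496 (A = 728 - (886 - 44)/992 = 728 - 842/992 = 728 - 1*421/496 = 728 - 421/496 = 360667/496 ≈ 727.15)
A - m(-15) = 360667/496 - 1*(-15) = 360667/496 + 15 = 368107/496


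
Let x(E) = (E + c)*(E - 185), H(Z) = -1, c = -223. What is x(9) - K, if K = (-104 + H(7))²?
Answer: 26639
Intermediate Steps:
x(E) = (-223 + E)*(-185 + E) (x(E) = (E - 223)*(E - 185) = (-223 + E)*(-185 + E))
K = 11025 (K = (-104 - 1)² = (-105)² = 11025)
x(9) - K = (41255 + 9² - 408*9) - 1*11025 = (41255 + 81 - 3672) - 11025 = 37664 - 11025 = 26639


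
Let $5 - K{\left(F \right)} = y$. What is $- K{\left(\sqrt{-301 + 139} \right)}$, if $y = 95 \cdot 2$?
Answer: $185$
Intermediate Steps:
$y = 190$
$K{\left(F \right)} = -185$ ($K{\left(F \right)} = 5 - 190 = -185$)
$- K{\left(\sqrt{-301 + 139} \right)} = \left(-1\right) \left(-185\right) = 185$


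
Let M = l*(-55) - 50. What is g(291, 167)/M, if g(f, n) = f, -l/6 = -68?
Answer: -291/22490 ≈ -0.012939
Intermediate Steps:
l = 408 (l = -6*(-68) = 408)
M = -22490 (M = 408*(-55) - 50 = -22440 - 50 = -22490)
g(291, 167)/M = 291/(-22490) = 291*(-1/22490) = -291/22490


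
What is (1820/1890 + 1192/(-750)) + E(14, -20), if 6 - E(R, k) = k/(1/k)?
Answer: -1331864/3375 ≈ -394.63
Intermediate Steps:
E(R, k) = 6 - k² (E(R, k) = 6 - k/(1/k) = 6 - k*k = 6 - k²)
(1820/1890 + 1192/(-750)) + E(14, -20) = (1820/1890 + 1192/(-750)) + (6 - 1*(-20)²) = (1820*(1/1890) + 1192*(-1/750)) + (6 - 1*400) = (26/27 - 596/375) + (6 - 400) = -2114/3375 - 394 = -1331864/3375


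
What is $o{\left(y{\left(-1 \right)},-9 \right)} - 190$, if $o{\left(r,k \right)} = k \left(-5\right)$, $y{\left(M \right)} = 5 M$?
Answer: $-145$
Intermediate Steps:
$o{\left(r,k \right)} = - 5 k$
$o{\left(y{\left(-1 \right)},-9 \right)} - 190 = \left(-5\right) \left(-9\right) - 190 = 45 - 190 = -145$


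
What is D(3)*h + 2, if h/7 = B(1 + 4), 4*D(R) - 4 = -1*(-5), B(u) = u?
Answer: 323/4 ≈ 80.750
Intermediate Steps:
D(R) = 9/4 (D(R) = 1 + (-1*(-5))/4 = 1 + (¼)*5 = 1 + 5/4 = 9/4)
h = 35 (h = 7*(1 + 4) = 7*5 = 35)
D(3)*h + 2 = (9/4)*35 + 2 = 315/4 + 2 = 323/4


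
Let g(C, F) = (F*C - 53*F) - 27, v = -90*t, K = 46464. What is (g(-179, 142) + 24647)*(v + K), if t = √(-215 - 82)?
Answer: -386766336 + 2247480*I*√33 ≈ -3.8677e+8 + 1.2911e+7*I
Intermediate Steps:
t = 3*I*√33 (t = √(-297) = 3*I*√33 ≈ 17.234*I)
v = -270*I*√33 ≈ -1551.0*I
g(C, F) = -27 - 53*F + C*F (g(C, F) = (C*F - 53*F) - 27 = (-53*F + C*F) - 27 = -27 - 53*F + C*F)
(g(-179, 142) + 24647)*(v + K) = ((-27 - 53*142 - 179*142) + 24647)*(-270*I*√33 + 46464) = ((-27 - 7526 - 25418) + 24647)*(46464 - 270*I*√33) = (-32971 + 24647)*(46464 - 270*I*√33) = -8324*(46464 - 270*I*√33) = -386766336 + 2247480*I*√33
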